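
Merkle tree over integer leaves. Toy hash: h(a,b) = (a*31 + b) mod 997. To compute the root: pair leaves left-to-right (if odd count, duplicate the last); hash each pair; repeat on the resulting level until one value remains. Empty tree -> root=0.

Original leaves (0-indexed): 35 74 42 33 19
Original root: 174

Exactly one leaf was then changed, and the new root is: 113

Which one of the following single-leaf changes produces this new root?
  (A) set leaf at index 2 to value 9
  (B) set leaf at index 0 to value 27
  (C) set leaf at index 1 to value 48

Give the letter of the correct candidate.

Answer: C

Derivation:
Original leaves: [35, 74, 42, 33, 19]
Target new root: 113
Try each candidate change and compute the resulting root:
Candidate A: set leaf[2] = 9 -> leaves = [35, 74, 9, 33, 19]
  L0: [35, 74, 9, 33, 19]
  L1: h(35,74)=(35*31+74)%997=162 h(9,33)=(9*31+33)%997=312 h(19,19)=(19*31+19)%997=608 -> [162, 312, 608]
  L2: h(162,312)=(162*31+312)%997=349 h(608,608)=(608*31+608)%997=513 -> [349, 513]
  L3: h(349,513)=(349*31+513)%997=365 -> [365]
  root = 365 != target 113
Candidate B: set leaf[0] = 27 -> leaves = [27, 74, 42, 33, 19]
  L0: [27, 74, 42, 33, 19]
  L1: h(27,74)=(27*31+74)%997=911 h(42,33)=(42*31+33)%997=338 h(19,19)=(19*31+19)%997=608 -> [911, 338, 608]
  L2: h(911,338)=(911*31+338)%997=663 h(608,608)=(608*31+608)%997=513 -> [663, 513]
  L3: h(663,513)=(663*31+513)%997=129 -> [129]
  root = 129 != target 113
Candidate C: set leaf[1] = 48 -> leaves = [35, 48, 42, 33, 19]
  L0: [35, 48, 42, 33, 19]
  L1: h(35,48)=(35*31+48)%997=136 h(42,33)=(42*31+33)%997=338 h(19,19)=(19*31+19)%997=608 -> [136, 338, 608]
  L2: h(136,338)=(136*31+338)%997=566 h(608,608)=(608*31+608)%997=513 -> [566, 513]
  L3: h(566,513)=(566*31+513)%997=113 -> [113]
  root = 113 == target 113  ** MATCH **
Candidate C produces the target root.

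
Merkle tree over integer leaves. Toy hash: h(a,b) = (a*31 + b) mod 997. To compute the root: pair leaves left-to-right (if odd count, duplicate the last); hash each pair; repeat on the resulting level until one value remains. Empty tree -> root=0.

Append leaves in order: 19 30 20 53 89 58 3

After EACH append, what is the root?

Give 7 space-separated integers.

Answer: 19 619 886 919 982 987 260

Derivation:
After append 19 (leaves=[19]):
  L0: [19]
  root=19
After append 30 (leaves=[19, 30]):
  L0: [19, 30]
  L1: h(19,30)=(19*31+30)%997=619 -> [619]
  root=619
After append 20 (leaves=[19, 30, 20]):
  L0: [19, 30, 20]
  L1: h(19,30)=(19*31+30)%997=619 h(20,20)=(20*31+20)%997=640 -> [619, 640]
  L2: h(619,640)=(619*31+640)%997=886 -> [886]
  root=886
After append 53 (leaves=[19, 30, 20, 53]):
  L0: [19, 30, 20, 53]
  L1: h(19,30)=(19*31+30)%997=619 h(20,53)=(20*31+53)%997=673 -> [619, 673]
  L2: h(619,673)=(619*31+673)%997=919 -> [919]
  root=919
After append 89 (leaves=[19, 30, 20, 53, 89]):
  L0: [19, 30, 20, 53, 89]
  L1: h(19,30)=(19*31+30)%997=619 h(20,53)=(20*31+53)%997=673 h(89,89)=(89*31+89)%997=854 -> [619, 673, 854]
  L2: h(619,673)=(619*31+673)%997=919 h(854,854)=(854*31+854)%997=409 -> [919, 409]
  L3: h(919,409)=(919*31+409)%997=982 -> [982]
  root=982
After append 58 (leaves=[19, 30, 20, 53, 89, 58]):
  L0: [19, 30, 20, 53, 89, 58]
  L1: h(19,30)=(19*31+30)%997=619 h(20,53)=(20*31+53)%997=673 h(89,58)=(89*31+58)%997=823 -> [619, 673, 823]
  L2: h(619,673)=(619*31+673)%997=919 h(823,823)=(823*31+823)%997=414 -> [919, 414]
  L3: h(919,414)=(919*31+414)%997=987 -> [987]
  root=987
After append 3 (leaves=[19, 30, 20, 53, 89, 58, 3]):
  L0: [19, 30, 20, 53, 89, 58, 3]
  L1: h(19,30)=(19*31+30)%997=619 h(20,53)=(20*31+53)%997=673 h(89,58)=(89*31+58)%997=823 h(3,3)=(3*31+3)%997=96 -> [619, 673, 823, 96]
  L2: h(619,673)=(619*31+673)%997=919 h(823,96)=(823*31+96)%997=684 -> [919, 684]
  L3: h(919,684)=(919*31+684)%997=260 -> [260]
  root=260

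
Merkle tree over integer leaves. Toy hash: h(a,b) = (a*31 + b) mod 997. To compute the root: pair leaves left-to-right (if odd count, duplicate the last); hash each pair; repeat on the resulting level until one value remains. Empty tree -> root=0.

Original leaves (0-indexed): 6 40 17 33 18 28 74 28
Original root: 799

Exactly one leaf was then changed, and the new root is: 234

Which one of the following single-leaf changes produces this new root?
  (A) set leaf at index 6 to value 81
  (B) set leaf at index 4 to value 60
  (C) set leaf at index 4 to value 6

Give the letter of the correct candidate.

Answer: C

Derivation:
Original leaves: [6, 40, 17, 33, 18, 28, 74, 28]
Target new root: 234
Try each candidate change and compute the resulting root:
Candidate A: set leaf[6] = 81 -> leaves = [6, 40, 17, 33, 18, 28, 81, 28]
  L0: [6, 40, 17, 33, 18, 28, 81, 28]
  L1: h(6,40)=(6*31+40)%997=226 h(17,33)=(17*31+33)%997=560 h(18,28)=(18*31+28)%997=586 h(81,28)=(81*31+28)%997=545 -> [226, 560, 586, 545]
  L2: h(226,560)=(226*31+560)%997=587 h(586,545)=(586*31+545)%997=765 -> [587, 765]
  L3: h(587,765)=(587*31+765)%997=19 -> [19]
  root = 19 != target 234
Candidate B: set leaf[4] = 60 -> leaves = [6, 40, 17, 33, 60, 28, 74, 28]
  L0: [6, 40, 17, 33, 60, 28, 74, 28]
  L1: h(6,40)=(6*31+40)%997=226 h(17,33)=(17*31+33)%997=560 h(60,28)=(60*31+28)%997=891 h(74,28)=(74*31+28)%997=328 -> [226, 560, 891, 328]
  L2: h(226,560)=(226*31+560)%997=587 h(891,328)=(891*31+328)%997=33 -> [587, 33]
  L3: h(587,33)=(587*31+33)%997=284 -> [284]
  root = 284 != target 234
Candidate C: set leaf[4] = 6 -> leaves = [6, 40, 17, 33, 6, 28, 74, 28]
  L0: [6, 40, 17, 33, 6, 28, 74, 28]
  L1: h(6,40)=(6*31+40)%997=226 h(17,33)=(17*31+33)%997=560 h(6,28)=(6*31+28)%997=214 h(74,28)=(74*31+28)%997=328 -> [226, 560, 214, 328]
  L2: h(226,560)=(226*31+560)%997=587 h(214,328)=(214*31+328)%997=980 -> [587, 980]
  L3: h(587,980)=(587*31+980)%997=234 -> [234]
  root = 234 == target 234  ** MATCH **
Candidate C produces the target root.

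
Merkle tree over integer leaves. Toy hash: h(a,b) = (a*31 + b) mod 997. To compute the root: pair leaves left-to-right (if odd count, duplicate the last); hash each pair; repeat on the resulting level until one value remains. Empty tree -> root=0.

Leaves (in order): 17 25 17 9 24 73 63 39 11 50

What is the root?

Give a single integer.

Answer: 784

Derivation:
L0: [17, 25, 17, 9, 24, 73, 63, 39, 11, 50]
L1: h(17,25)=(17*31+25)%997=552 h(17,9)=(17*31+9)%997=536 h(24,73)=(24*31+73)%997=817 h(63,39)=(63*31+39)%997=995 h(11,50)=(11*31+50)%997=391 -> [552, 536, 817, 995, 391]
L2: h(552,536)=(552*31+536)%997=699 h(817,995)=(817*31+995)%997=400 h(391,391)=(391*31+391)%997=548 -> [699, 400, 548]
L3: h(699,400)=(699*31+400)%997=135 h(548,548)=(548*31+548)%997=587 -> [135, 587]
L4: h(135,587)=(135*31+587)%997=784 -> [784]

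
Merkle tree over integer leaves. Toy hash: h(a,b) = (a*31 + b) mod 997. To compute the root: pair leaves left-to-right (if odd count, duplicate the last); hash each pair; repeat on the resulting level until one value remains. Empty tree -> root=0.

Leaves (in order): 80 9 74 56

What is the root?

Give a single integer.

L0: [80, 9, 74, 56]
L1: h(80,9)=(80*31+9)%997=495 h(74,56)=(74*31+56)%997=356 -> [495, 356]
L2: h(495,356)=(495*31+356)%997=746 -> [746]

Answer: 746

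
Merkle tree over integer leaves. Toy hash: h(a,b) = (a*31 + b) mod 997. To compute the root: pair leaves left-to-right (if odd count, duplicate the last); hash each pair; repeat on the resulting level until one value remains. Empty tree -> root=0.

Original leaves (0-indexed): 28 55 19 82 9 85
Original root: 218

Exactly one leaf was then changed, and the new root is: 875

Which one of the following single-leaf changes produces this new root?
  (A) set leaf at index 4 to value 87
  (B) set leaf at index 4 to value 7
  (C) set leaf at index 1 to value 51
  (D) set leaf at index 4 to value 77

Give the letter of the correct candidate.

Original leaves: [28, 55, 19, 82, 9, 85]
Target new root: 875
Try each candidate change and compute the resulting root:
Candidate A: set leaf[4] = 87 -> leaves = [28, 55, 19, 82, 87, 85]
  L0: [28, 55, 19, 82, 87, 85]
  L1: h(28,55)=(28*31+55)%997=923 h(19,82)=(19*31+82)%997=671 h(87,85)=(87*31+85)%997=788 -> [923, 671, 788]
  L2: h(923,671)=(923*31+671)%997=371 h(788,788)=(788*31+788)%997=291 -> [371, 291]
  L3: h(371,291)=(371*31+291)%997=825 -> [825]
  root = 825 != target 875
Candidate B: set leaf[4] = 7 -> leaves = [28, 55, 19, 82, 7, 85]
  L0: [28, 55, 19, 82, 7, 85]
  L1: h(28,55)=(28*31+55)%997=923 h(19,82)=(19*31+82)%997=671 h(7,85)=(7*31+85)%997=302 -> [923, 671, 302]
  L2: h(923,671)=(923*31+671)%997=371 h(302,302)=(302*31+302)%997=691 -> [371, 691]
  L3: h(371,691)=(371*31+691)%997=228 -> [228]
  root = 228 != target 875
Candidate C: set leaf[1] = 51 -> leaves = [28, 51, 19, 82, 9, 85]
  L0: [28, 51, 19, 82, 9, 85]
  L1: h(28,51)=(28*31+51)%997=919 h(19,82)=(19*31+82)%997=671 h(9,85)=(9*31+85)%997=364 -> [919, 671, 364]
  L2: h(919,671)=(919*31+671)%997=247 h(364,364)=(364*31+364)%997=681 -> [247, 681]
  L3: h(247,681)=(247*31+681)%997=362 -> [362]
  root = 362 != target 875
Candidate D: set leaf[4] = 77 -> leaves = [28, 55, 19, 82, 77, 85]
  L0: [28, 55, 19, 82, 77, 85]
  L1: h(28,55)=(28*31+55)%997=923 h(19,82)=(19*31+82)%997=671 h(77,85)=(77*31+85)%997=478 -> [923, 671, 478]
  L2: h(923,671)=(923*31+671)%997=371 h(478,478)=(478*31+478)%997=341 -> [371, 341]
  L3: h(371,341)=(371*31+341)%997=875 -> [875]
  root = 875 == target 875  ** MATCH **
Candidate D produces the target root.

Answer: D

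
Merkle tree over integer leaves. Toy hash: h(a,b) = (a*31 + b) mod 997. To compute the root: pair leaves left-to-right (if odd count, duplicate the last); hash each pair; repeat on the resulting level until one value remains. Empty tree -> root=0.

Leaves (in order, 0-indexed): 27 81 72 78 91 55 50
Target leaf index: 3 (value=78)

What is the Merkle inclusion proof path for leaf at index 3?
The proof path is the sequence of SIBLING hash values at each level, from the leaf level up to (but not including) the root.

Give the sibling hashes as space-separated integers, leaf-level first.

L0 (leaves): [27, 81, 72, 78, 91, 55, 50], target index=3
L1: h(27,81)=(27*31+81)%997=918 [pair 0] h(72,78)=(72*31+78)%997=316 [pair 1] h(91,55)=(91*31+55)%997=882 [pair 2] h(50,50)=(50*31+50)%997=603 [pair 3] -> [918, 316, 882, 603]
  Sibling for proof at L0: 72
L2: h(918,316)=(918*31+316)%997=858 [pair 0] h(882,603)=(882*31+603)%997=29 [pair 1] -> [858, 29]
  Sibling for proof at L1: 918
L3: h(858,29)=(858*31+29)%997=705 [pair 0] -> [705]
  Sibling for proof at L2: 29
Root: 705
Proof path (sibling hashes from leaf to root): [72, 918, 29]

Answer: 72 918 29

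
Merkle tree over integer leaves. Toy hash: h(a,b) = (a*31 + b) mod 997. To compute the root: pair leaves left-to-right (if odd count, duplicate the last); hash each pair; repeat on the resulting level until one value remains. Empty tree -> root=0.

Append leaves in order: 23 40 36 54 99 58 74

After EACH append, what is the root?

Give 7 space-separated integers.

After append 23 (leaves=[23]):
  L0: [23]
  root=23
After append 40 (leaves=[23, 40]):
  L0: [23, 40]
  L1: h(23,40)=(23*31+40)%997=753 -> [753]
  root=753
After append 36 (leaves=[23, 40, 36]):
  L0: [23, 40, 36]
  L1: h(23,40)=(23*31+40)%997=753 h(36,36)=(36*31+36)%997=155 -> [753, 155]
  L2: h(753,155)=(753*31+155)%997=567 -> [567]
  root=567
After append 54 (leaves=[23, 40, 36, 54]):
  L0: [23, 40, 36, 54]
  L1: h(23,40)=(23*31+40)%997=753 h(36,54)=(36*31+54)%997=173 -> [753, 173]
  L2: h(753,173)=(753*31+173)%997=585 -> [585]
  root=585
After append 99 (leaves=[23, 40, 36, 54, 99]):
  L0: [23, 40, 36, 54, 99]
  L1: h(23,40)=(23*31+40)%997=753 h(36,54)=(36*31+54)%997=173 h(99,99)=(99*31+99)%997=177 -> [753, 173, 177]
  L2: h(753,173)=(753*31+173)%997=585 h(177,177)=(177*31+177)%997=679 -> [585, 679]
  L3: h(585,679)=(585*31+679)%997=868 -> [868]
  root=868
After append 58 (leaves=[23, 40, 36, 54, 99, 58]):
  L0: [23, 40, 36, 54, 99, 58]
  L1: h(23,40)=(23*31+40)%997=753 h(36,54)=(36*31+54)%997=173 h(99,58)=(99*31+58)%997=136 -> [753, 173, 136]
  L2: h(753,173)=(753*31+173)%997=585 h(136,136)=(136*31+136)%997=364 -> [585, 364]
  L3: h(585,364)=(585*31+364)%997=553 -> [553]
  root=553
After append 74 (leaves=[23, 40, 36, 54, 99, 58, 74]):
  L0: [23, 40, 36, 54, 99, 58, 74]
  L1: h(23,40)=(23*31+40)%997=753 h(36,54)=(36*31+54)%997=173 h(99,58)=(99*31+58)%997=136 h(74,74)=(74*31+74)%997=374 -> [753, 173, 136, 374]
  L2: h(753,173)=(753*31+173)%997=585 h(136,374)=(136*31+374)%997=602 -> [585, 602]
  L3: h(585,602)=(585*31+602)%997=791 -> [791]
  root=791

Answer: 23 753 567 585 868 553 791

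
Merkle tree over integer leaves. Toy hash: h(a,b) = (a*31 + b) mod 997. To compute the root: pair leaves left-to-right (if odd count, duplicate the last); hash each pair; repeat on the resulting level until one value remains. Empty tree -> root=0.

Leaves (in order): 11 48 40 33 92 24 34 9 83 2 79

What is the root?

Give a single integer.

Answer: 34

Derivation:
L0: [11, 48, 40, 33, 92, 24, 34, 9, 83, 2, 79]
L1: h(11,48)=(11*31+48)%997=389 h(40,33)=(40*31+33)%997=276 h(92,24)=(92*31+24)%997=882 h(34,9)=(34*31+9)%997=66 h(83,2)=(83*31+2)%997=581 h(79,79)=(79*31+79)%997=534 -> [389, 276, 882, 66, 581, 534]
L2: h(389,276)=(389*31+276)%997=371 h(882,66)=(882*31+66)%997=489 h(581,534)=(581*31+534)%997=599 -> [371, 489, 599]
L3: h(371,489)=(371*31+489)%997=26 h(599,599)=(599*31+599)%997=225 -> [26, 225]
L4: h(26,225)=(26*31+225)%997=34 -> [34]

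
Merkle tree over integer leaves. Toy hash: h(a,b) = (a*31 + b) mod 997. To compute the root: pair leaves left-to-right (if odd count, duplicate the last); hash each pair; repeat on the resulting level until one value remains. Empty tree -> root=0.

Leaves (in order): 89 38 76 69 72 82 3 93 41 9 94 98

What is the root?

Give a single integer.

Answer: 76

Derivation:
L0: [89, 38, 76, 69, 72, 82, 3, 93, 41, 9, 94, 98]
L1: h(89,38)=(89*31+38)%997=803 h(76,69)=(76*31+69)%997=431 h(72,82)=(72*31+82)%997=320 h(3,93)=(3*31+93)%997=186 h(41,9)=(41*31+9)%997=283 h(94,98)=(94*31+98)%997=21 -> [803, 431, 320, 186, 283, 21]
L2: h(803,431)=(803*31+431)%997=399 h(320,186)=(320*31+186)%997=136 h(283,21)=(283*31+21)%997=818 -> [399, 136, 818]
L3: h(399,136)=(399*31+136)%997=541 h(818,818)=(818*31+818)%997=254 -> [541, 254]
L4: h(541,254)=(541*31+254)%997=76 -> [76]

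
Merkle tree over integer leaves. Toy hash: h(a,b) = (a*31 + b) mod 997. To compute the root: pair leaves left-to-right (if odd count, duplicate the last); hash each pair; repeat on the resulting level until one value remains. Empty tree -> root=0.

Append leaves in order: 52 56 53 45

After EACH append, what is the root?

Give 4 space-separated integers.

After append 52 (leaves=[52]):
  L0: [52]
  root=52
After append 56 (leaves=[52, 56]):
  L0: [52, 56]
  L1: h(52,56)=(52*31+56)%997=671 -> [671]
  root=671
After append 53 (leaves=[52, 56, 53]):
  L0: [52, 56, 53]
  L1: h(52,56)=(52*31+56)%997=671 h(53,53)=(53*31+53)%997=699 -> [671, 699]
  L2: h(671,699)=(671*31+699)%997=563 -> [563]
  root=563
After append 45 (leaves=[52, 56, 53, 45]):
  L0: [52, 56, 53, 45]
  L1: h(52,56)=(52*31+56)%997=671 h(53,45)=(53*31+45)%997=691 -> [671, 691]
  L2: h(671,691)=(671*31+691)%997=555 -> [555]
  root=555

Answer: 52 671 563 555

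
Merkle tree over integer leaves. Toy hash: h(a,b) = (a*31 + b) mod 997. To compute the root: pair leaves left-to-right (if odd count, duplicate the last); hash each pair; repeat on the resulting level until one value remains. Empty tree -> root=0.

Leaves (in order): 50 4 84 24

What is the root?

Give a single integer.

Answer: 952

Derivation:
L0: [50, 4, 84, 24]
L1: h(50,4)=(50*31+4)%997=557 h(84,24)=(84*31+24)%997=634 -> [557, 634]
L2: h(557,634)=(557*31+634)%997=952 -> [952]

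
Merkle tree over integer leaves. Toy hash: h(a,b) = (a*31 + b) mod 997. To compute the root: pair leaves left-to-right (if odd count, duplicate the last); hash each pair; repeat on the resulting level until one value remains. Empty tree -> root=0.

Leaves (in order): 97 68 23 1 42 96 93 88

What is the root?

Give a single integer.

Answer: 614

Derivation:
L0: [97, 68, 23, 1, 42, 96, 93, 88]
L1: h(97,68)=(97*31+68)%997=84 h(23,1)=(23*31+1)%997=714 h(42,96)=(42*31+96)%997=401 h(93,88)=(93*31+88)%997=977 -> [84, 714, 401, 977]
L2: h(84,714)=(84*31+714)%997=327 h(401,977)=(401*31+977)%997=447 -> [327, 447]
L3: h(327,447)=(327*31+447)%997=614 -> [614]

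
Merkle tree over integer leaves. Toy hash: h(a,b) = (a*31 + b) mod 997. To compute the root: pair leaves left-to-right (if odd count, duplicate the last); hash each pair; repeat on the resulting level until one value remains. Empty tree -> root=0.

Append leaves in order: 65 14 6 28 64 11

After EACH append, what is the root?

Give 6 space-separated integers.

After append 65 (leaves=[65]):
  L0: [65]
  root=65
After append 14 (leaves=[65, 14]):
  L0: [65, 14]
  L1: h(65,14)=(65*31+14)%997=35 -> [35]
  root=35
After append 6 (leaves=[65, 14, 6]):
  L0: [65, 14, 6]
  L1: h(65,14)=(65*31+14)%997=35 h(6,6)=(6*31+6)%997=192 -> [35, 192]
  L2: h(35,192)=(35*31+192)%997=280 -> [280]
  root=280
After append 28 (leaves=[65, 14, 6, 28]):
  L0: [65, 14, 6, 28]
  L1: h(65,14)=(65*31+14)%997=35 h(6,28)=(6*31+28)%997=214 -> [35, 214]
  L2: h(35,214)=(35*31+214)%997=302 -> [302]
  root=302
After append 64 (leaves=[65, 14, 6, 28, 64]):
  L0: [65, 14, 6, 28, 64]
  L1: h(65,14)=(65*31+14)%997=35 h(6,28)=(6*31+28)%997=214 h(64,64)=(64*31+64)%997=54 -> [35, 214, 54]
  L2: h(35,214)=(35*31+214)%997=302 h(54,54)=(54*31+54)%997=731 -> [302, 731]
  L3: h(302,731)=(302*31+731)%997=123 -> [123]
  root=123
After append 11 (leaves=[65, 14, 6, 28, 64, 11]):
  L0: [65, 14, 6, 28, 64, 11]
  L1: h(65,14)=(65*31+14)%997=35 h(6,28)=(6*31+28)%997=214 h(64,11)=(64*31+11)%997=1 -> [35, 214, 1]
  L2: h(35,214)=(35*31+214)%997=302 h(1,1)=(1*31+1)%997=32 -> [302, 32]
  L3: h(302,32)=(302*31+32)%997=421 -> [421]
  root=421

Answer: 65 35 280 302 123 421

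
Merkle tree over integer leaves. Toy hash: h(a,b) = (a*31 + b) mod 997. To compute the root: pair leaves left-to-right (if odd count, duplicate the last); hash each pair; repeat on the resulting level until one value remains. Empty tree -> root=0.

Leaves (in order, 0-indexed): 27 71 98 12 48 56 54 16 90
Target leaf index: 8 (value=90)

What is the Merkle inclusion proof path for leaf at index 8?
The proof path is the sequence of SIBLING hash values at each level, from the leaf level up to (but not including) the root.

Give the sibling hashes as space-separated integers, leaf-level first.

L0 (leaves): [27, 71, 98, 12, 48, 56, 54, 16, 90], target index=8
L1: h(27,71)=(27*31+71)%997=908 [pair 0] h(98,12)=(98*31+12)%997=59 [pair 1] h(48,56)=(48*31+56)%997=547 [pair 2] h(54,16)=(54*31+16)%997=693 [pair 3] h(90,90)=(90*31+90)%997=886 [pair 4] -> [908, 59, 547, 693, 886]
  Sibling for proof at L0: 90
L2: h(908,59)=(908*31+59)%997=291 [pair 0] h(547,693)=(547*31+693)%997=701 [pair 1] h(886,886)=(886*31+886)%997=436 [pair 2] -> [291, 701, 436]
  Sibling for proof at L1: 886
L3: h(291,701)=(291*31+701)%997=749 [pair 0] h(436,436)=(436*31+436)%997=991 [pair 1] -> [749, 991]
  Sibling for proof at L2: 436
L4: h(749,991)=(749*31+991)%997=282 [pair 0] -> [282]
  Sibling for proof at L3: 749
Root: 282
Proof path (sibling hashes from leaf to root): [90, 886, 436, 749]

Answer: 90 886 436 749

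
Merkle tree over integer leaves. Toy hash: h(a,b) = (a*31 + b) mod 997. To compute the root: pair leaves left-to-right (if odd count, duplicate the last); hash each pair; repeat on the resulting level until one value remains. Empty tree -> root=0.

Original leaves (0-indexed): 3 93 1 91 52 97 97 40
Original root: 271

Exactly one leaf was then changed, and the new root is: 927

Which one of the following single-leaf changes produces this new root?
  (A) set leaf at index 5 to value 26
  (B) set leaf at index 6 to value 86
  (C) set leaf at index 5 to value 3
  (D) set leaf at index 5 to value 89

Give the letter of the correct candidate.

Original leaves: [3, 93, 1, 91, 52, 97, 97, 40]
Target new root: 927
Try each candidate change and compute the resulting root:
Candidate A: set leaf[5] = 26 -> leaves = [3, 93, 1, 91, 52, 26, 97, 40]
  L0: [3, 93, 1, 91, 52, 26, 97, 40]
  L1: h(3,93)=(3*31+93)%997=186 h(1,91)=(1*31+91)%997=122 h(52,26)=(52*31+26)%997=641 h(97,40)=(97*31+40)%997=56 -> [186, 122, 641, 56]
  L2: h(186,122)=(186*31+122)%997=903 h(641,56)=(641*31+56)%997=984 -> [903, 984]
  L3: h(903,984)=(903*31+984)%997=64 -> [64]
  root = 64 != target 927
Candidate B: set leaf[6] = 86 -> leaves = [3, 93, 1, 91, 52, 97, 86, 40]
  L0: [3, 93, 1, 91, 52, 97, 86, 40]
  L1: h(3,93)=(3*31+93)%997=186 h(1,91)=(1*31+91)%997=122 h(52,97)=(52*31+97)%997=712 h(86,40)=(86*31+40)%997=712 -> [186, 122, 712, 712]
  L2: h(186,122)=(186*31+122)%997=903 h(712,712)=(712*31+712)%997=850 -> [903, 850]
  L3: h(903,850)=(903*31+850)%997=927 -> [927]
  root = 927 == target 927  ** MATCH **
Candidate C: set leaf[5] = 3 -> leaves = [3, 93, 1, 91, 52, 3, 97, 40]
  L0: [3, 93, 1, 91, 52, 3, 97, 40]
  L1: h(3,93)=(3*31+93)%997=186 h(1,91)=(1*31+91)%997=122 h(52,3)=(52*31+3)%997=618 h(97,40)=(97*31+40)%997=56 -> [186, 122, 618, 56]
  L2: h(186,122)=(186*31+122)%997=903 h(618,56)=(618*31+56)%997=271 -> [903, 271]
  L3: h(903,271)=(903*31+271)%997=348 -> [348]
  root = 348 != target 927
Candidate D: set leaf[5] = 89 -> leaves = [3, 93, 1, 91, 52, 89, 97, 40]
  L0: [3, 93, 1, 91, 52, 89, 97, 40]
  L1: h(3,93)=(3*31+93)%997=186 h(1,91)=(1*31+91)%997=122 h(52,89)=(52*31+89)%997=704 h(97,40)=(97*31+40)%997=56 -> [186, 122, 704, 56]
  L2: h(186,122)=(186*31+122)%997=903 h(704,56)=(704*31+56)%997=943 -> [903, 943]
  L3: h(903,943)=(903*31+943)%997=23 -> [23]
  root = 23 != target 927
Candidate B produces the target root.

Answer: B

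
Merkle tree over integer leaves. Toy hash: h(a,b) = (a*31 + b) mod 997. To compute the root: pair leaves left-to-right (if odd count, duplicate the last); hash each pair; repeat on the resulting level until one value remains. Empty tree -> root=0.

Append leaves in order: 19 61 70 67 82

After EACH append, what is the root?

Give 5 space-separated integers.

Answer: 19 650 456 453 305

Derivation:
After append 19 (leaves=[19]):
  L0: [19]
  root=19
After append 61 (leaves=[19, 61]):
  L0: [19, 61]
  L1: h(19,61)=(19*31+61)%997=650 -> [650]
  root=650
After append 70 (leaves=[19, 61, 70]):
  L0: [19, 61, 70]
  L1: h(19,61)=(19*31+61)%997=650 h(70,70)=(70*31+70)%997=246 -> [650, 246]
  L2: h(650,246)=(650*31+246)%997=456 -> [456]
  root=456
After append 67 (leaves=[19, 61, 70, 67]):
  L0: [19, 61, 70, 67]
  L1: h(19,61)=(19*31+61)%997=650 h(70,67)=(70*31+67)%997=243 -> [650, 243]
  L2: h(650,243)=(650*31+243)%997=453 -> [453]
  root=453
After append 82 (leaves=[19, 61, 70, 67, 82]):
  L0: [19, 61, 70, 67, 82]
  L1: h(19,61)=(19*31+61)%997=650 h(70,67)=(70*31+67)%997=243 h(82,82)=(82*31+82)%997=630 -> [650, 243, 630]
  L2: h(650,243)=(650*31+243)%997=453 h(630,630)=(630*31+630)%997=220 -> [453, 220]
  L3: h(453,220)=(453*31+220)%997=305 -> [305]
  root=305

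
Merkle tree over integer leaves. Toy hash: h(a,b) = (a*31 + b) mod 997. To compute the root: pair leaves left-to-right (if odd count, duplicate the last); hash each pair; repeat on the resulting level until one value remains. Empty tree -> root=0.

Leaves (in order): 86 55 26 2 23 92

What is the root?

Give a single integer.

L0: [86, 55, 26, 2, 23, 92]
L1: h(86,55)=(86*31+55)%997=727 h(26,2)=(26*31+2)%997=808 h(23,92)=(23*31+92)%997=805 -> [727, 808, 805]
L2: h(727,808)=(727*31+808)%997=414 h(805,805)=(805*31+805)%997=835 -> [414, 835]
L3: h(414,835)=(414*31+835)%997=708 -> [708]

Answer: 708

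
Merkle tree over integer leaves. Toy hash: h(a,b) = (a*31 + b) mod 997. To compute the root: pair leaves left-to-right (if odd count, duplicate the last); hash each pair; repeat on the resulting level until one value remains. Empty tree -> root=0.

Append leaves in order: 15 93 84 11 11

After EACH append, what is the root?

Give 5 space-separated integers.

After append 15 (leaves=[15]):
  L0: [15]
  root=15
After append 93 (leaves=[15, 93]):
  L0: [15, 93]
  L1: h(15,93)=(15*31+93)%997=558 -> [558]
  root=558
After append 84 (leaves=[15, 93, 84]):
  L0: [15, 93, 84]
  L1: h(15,93)=(15*31+93)%997=558 h(84,84)=(84*31+84)%997=694 -> [558, 694]
  L2: h(558,694)=(558*31+694)%997=46 -> [46]
  root=46
After append 11 (leaves=[15, 93, 84, 11]):
  L0: [15, 93, 84, 11]
  L1: h(15,93)=(15*31+93)%997=558 h(84,11)=(84*31+11)%997=621 -> [558, 621]
  L2: h(558,621)=(558*31+621)%997=970 -> [970]
  root=970
After append 11 (leaves=[15, 93, 84, 11, 11]):
  L0: [15, 93, 84, 11, 11]
  L1: h(15,93)=(15*31+93)%997=558 h(84,11)=(84*31+11)%997=621 h(11,11)=(11*31+11)%997=352 -> [558, 621, 352]
  L2: h(558,621)=(558*31+621)%997=970 h(352,352)=(352*31+352)%997=297 -> [970, 297]
  L3: h(970,297)=(970*31+297)%997=457 -> [457]
  root=457

Answer: 15 558 46 970 457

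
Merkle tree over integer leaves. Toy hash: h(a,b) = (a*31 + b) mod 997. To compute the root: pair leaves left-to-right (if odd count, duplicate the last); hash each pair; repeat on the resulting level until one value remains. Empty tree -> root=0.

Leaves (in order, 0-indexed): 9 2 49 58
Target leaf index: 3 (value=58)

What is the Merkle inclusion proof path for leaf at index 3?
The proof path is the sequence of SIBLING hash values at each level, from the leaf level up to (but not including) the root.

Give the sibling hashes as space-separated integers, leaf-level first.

Answer: 49 281

Derivation:
L0 (leaves): [9, 2, 49, 58], target index=3
L1: h(9,2)=(9*31+2)%997=281 [pair 0] h(49,58)=(49*31+58)%997=580 [pair 1] -> [281, 580]
  Sibling for proof at L0: 49
L2: h(281,580)=(281*31+580)%997=318 [pair 0] -> [318]
  Sibling for proof at L1: 281
Root: 318
Proof path (sibling hashes from leaf to root): [49, 281]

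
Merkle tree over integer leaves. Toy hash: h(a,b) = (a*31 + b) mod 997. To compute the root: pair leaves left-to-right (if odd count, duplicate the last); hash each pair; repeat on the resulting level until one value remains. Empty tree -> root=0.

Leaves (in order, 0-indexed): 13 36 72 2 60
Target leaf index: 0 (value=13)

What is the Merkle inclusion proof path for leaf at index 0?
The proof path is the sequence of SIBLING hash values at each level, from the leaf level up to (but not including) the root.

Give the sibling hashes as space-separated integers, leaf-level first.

Answer: 36 240 623

Derivation:
L0 (leaves): [13, 36, 72, 2, 60], target index=0
L1: h(13,36)=(13*31+36)%997=439 [pair 0] h(72,2)=(72*31+2)%997=240 [pair 1] h(60,60)=(60*31+60)%997=923 [pair 2] -> [439, 240, 923]
  Sibling for proof at L0: 36
L2: h(439,240)=(439*31+240)%997=888 [pair 0] h(923,923)=(923*31+923)%997=623 [pair 1] -> [888, 623]
  Sibling for proof at L1: 240
L3: h(888,623)=(888*31+623)%997=235 [pair 0] -> [235]
  Sibling for proof at L2: 623
Root: 235
Proof path (sibling hashes from leaf to root): [36, 240, 623]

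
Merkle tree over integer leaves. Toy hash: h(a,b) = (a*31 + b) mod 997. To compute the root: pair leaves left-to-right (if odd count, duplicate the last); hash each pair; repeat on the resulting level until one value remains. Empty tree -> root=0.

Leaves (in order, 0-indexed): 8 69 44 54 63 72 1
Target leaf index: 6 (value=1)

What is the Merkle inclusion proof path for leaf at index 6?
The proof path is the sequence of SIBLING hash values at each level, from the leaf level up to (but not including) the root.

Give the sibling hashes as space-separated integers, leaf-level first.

Answer: 1 31 278

Derivation:
L0 (leaves): [8, 69, 44, 54, 63, 72, 1], target index=6
L1: h(8,69)=(8*31+69)%997=317 [pair 0] h(44,54)=(44*31+54)%997=421 [pair 1] h(63,72)=(63*31+72)%997=31 [pair 2] h(1,1)=(1*31+1)%997=32 [pair 3] -> [317, 421, 31, 32]
  Sibling for proof at L0: 1
L2: h(317,421)=(317*31+421)%997=278 [pair 0] h(31,32)=(31*31+32)%997=993 [pair 1] -> [278, 993]
  Sibling for proof at L1: 31
L3: h(278,993)=(278*31+993)%997=638 [pair 0] -> [638]
  Sibling for proof at L2: 278
Root: 638
Proof path (sibling hashes from leaf to root): [1, 31, 278]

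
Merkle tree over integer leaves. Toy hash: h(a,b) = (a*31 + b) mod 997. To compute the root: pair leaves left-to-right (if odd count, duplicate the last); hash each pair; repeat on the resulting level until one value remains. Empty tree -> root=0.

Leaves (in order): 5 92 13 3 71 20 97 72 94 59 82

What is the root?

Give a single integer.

L0: [5, 92, 13, 3, 71, 20, 97, 72, 94, 59, 82]
L1: h(5,92)=(5*31+92)%997=247 h(13,3)=(13*31+3)%997=406 h(71,20)=(71*31+20)%997=227 h(97,72)=(97*31+72)%997=88 h(94,59)=(94*31+59)%997=979 h(82,82)=(82*31+82)%997=630 -> [247, 406, 227, 88, 979, 630]
L2: h(247,406)=(247*31+406)%997=87 h(227,88)=(227*31+88)%997=146 h(979,630)=(979*31+630)%997=72 -> [87, 146, 72]
L3: h(87,146)=(87*31+146)%997=849 h(72,72)=(72*31+72)%997=310 -> [849, 310]
L4: h(849,310)=(849*31+310)%997=707 -> [707]

Answer: 707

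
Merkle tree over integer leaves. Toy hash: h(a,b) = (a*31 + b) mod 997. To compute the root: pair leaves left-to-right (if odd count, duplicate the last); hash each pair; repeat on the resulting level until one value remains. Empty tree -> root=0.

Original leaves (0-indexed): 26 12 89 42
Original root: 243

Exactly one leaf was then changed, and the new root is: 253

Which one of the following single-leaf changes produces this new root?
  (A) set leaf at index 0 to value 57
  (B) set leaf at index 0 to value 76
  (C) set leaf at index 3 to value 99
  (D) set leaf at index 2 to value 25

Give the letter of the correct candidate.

Original leaves: [26, 12, 89, 42]
Target new root: 253
Try each candidate change and compute the resulting root:
Candidate A: set leaf[0] = 57 -> leaves = [57, 12, 89, 42]
  L0: [57, 12, 89, 42]
  L1: h(57,12)=(57*31+12)%997=782 h(89,42)=(89*31+42)%997=807 -> [782, 807]
  L2: h(782,807)=(782*31+807)%997=124 -> [124]
  root = 124 != target 253
Candidate B: set leaf[0] = 76 -> leaves = [76, 12, 89, 42]
  L0: [76, 12, 89, 42]
  L1: h(76,12)=(76*31+12)%997=374 h(89,42)=(89*31+42)%997=807 -> [374, 807]
  L2: h(374,807)=(374*31+807)%997=437 -> [437]
  root = 437 != target 253
Candidate C: set leaf[3] = 99 -> leaves = [26, 12, 89, 99]
  L0: [26, 12, 89, 99]
  L1: h(26,12)=(26*31+12)%997=818 h(89,99)=(89*31+99)%997=864 -> [818, 864]
  L2: h(818,864)=(818*31+864)%997=300 -> [300]
  root = 300 != target 253
Candidate D: set leaf[2] = 25 -> leaves = [26, 12, 25, 42]
  L0: [26, 12, 25, 42]
  L1: h(26,12)=(26*31+12)%997=818 h(25,42)=(25*31+42)%997=817 -> [818, 817]
  L2: h(818,817)=(818*31+817)%997=253 -> [253]
  root = 253 == target 253  ** MATCH **
Candidate D produces the target root.

Answer: D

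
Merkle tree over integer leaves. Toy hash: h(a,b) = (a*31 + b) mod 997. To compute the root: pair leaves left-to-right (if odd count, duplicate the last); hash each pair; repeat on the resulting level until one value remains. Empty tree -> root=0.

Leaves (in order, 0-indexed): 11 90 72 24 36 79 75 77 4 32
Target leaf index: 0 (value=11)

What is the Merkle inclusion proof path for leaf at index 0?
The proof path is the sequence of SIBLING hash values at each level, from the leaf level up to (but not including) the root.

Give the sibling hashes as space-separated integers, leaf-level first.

L0 (leaves): [11, 90, 72, 24, 36, 79, 75, 77, 4, 32], target index=0
L1: h(11,90)=(11*31+90)%997=431 [pair 0] h(72,24)=(72*31+24)%997=262 [pair 1] h(36,79)=(36*31+79)%997=198 [pair 2] h(75,77)=(75*31+77)%997=408 [pair 3] h(4,32)=(4*31+32)%997=156 [pair 4] -> [431, 262, 198, 408, 156]
  Sibling for proof at L0: 90
L2: h(431,262)=(431*31+262)%997=662 [pair 0] h(198,408)=(198*31+408)%997=564 [pair 1] h(156,156)=(156*31+156)%997=7 [pair 2] -> [662, 564, 7]
  Sibling for proof at L1: 262
L3: h(662,564)=(662*31+564)%997=149 [pair 0] h(7,7)=(7*31+7)%997=224 [pair 1] -> [149, 224]
  Sibling for proof at L2: 564
L4: h(149,224)=(149*31+224)%997=855 [pair 0] -> [855]
  Sibling for proof at L3: 224
Root: 855
Proof path (sibling hashes from leaf to root): [90, 262, 564, 224]

Answer: 90 262 564 224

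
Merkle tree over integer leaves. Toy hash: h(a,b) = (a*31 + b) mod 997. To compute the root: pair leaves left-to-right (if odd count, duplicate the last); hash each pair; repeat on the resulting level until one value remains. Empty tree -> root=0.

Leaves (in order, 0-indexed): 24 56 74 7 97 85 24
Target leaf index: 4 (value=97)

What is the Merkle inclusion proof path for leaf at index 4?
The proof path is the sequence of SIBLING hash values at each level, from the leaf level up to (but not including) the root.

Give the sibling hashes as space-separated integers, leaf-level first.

L0 (leaves): [24, 56, 74, 7, 97, 85, 24], target index=4
L1: h(24,56)=(24*31+56)%997=800 [pair 0] h(74,7)=(74*31+7)%997=307 [pair 1] h(97,85)=(97*31+85)%997=101 [pair 2] h(24,24)=(24*31+24)%997=768 [pair 3] -> [800, 307, 101, 768]
  Sibling for proof at L0: 85
L2: h(800,307)=(800*31+307)%997=182 [pair 0] h(101,768)=(101*31+768)%997=908 [pair 1] -> [182, 908]
  Sibling for proof at L1: 768
L3: h(182,908)=(182*31+908)%997=568 [pair 0] -> [568]
  Sibling for proof at L2: 182
Root: 568
Proof path (sibling hashes from leaf to root): [85, 768, 182]

Answer: 85 768 182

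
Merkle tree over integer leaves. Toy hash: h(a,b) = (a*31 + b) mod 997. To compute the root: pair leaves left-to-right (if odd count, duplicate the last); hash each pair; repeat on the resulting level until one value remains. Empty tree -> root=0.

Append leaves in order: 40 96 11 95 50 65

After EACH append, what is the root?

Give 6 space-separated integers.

Answer: 40 339 891 975 668 151

Derivation:
After append 40 (leaves=[40]):
  L0: [40]
  root=40
After append 96 (leaves=[40, 96]):
  L0: [40, 96]
  L1: h(40,96)=(40*31+96)%997=339 -> [339]
  root=339
After append 11 (leaves=[40, 96, 11]):
  L0: [40, 96, 11]
  L1: h(40,96)=(40*31+96)%997=339 h(11,11)=(11*31+11)%997=352 -> [339, 352]
  L2: h(339,352)=(339*31+352)%997=891 -> [891]
  root=891
After append 95 (leaves=[40, 96, 11, 95]):
  L0: [40, 96, 11, 95]
  L1: h(40,96)=(40*31+96)%997=339 h(11,95)=(11*31+95)%997=436 -> [339, 436]
  L2: h(339,436)=(339*31+436)%997=975 -> [975]
  root=975
After append 50 (leaves=[40, 96, 11, 95, 50]):
  L0: [40, 96, 11, 95, 50]
  L1: h(40,96)=(40*31+96)%997=339 h(11,95)=(11*31+95)%997=436 h(50,50)=(50*31+50)%997=603 -> [339, 436, 603]
  L2: h(339,436)=(339*31+436)%997=975 h(603,603)=(603*31+603)%997=353 -> [975, 353]
  L3: h(975,353)=(975*31+353)%997=668 -> [668]
  root=668
After append 65 (leaves=[40, 96, 11, 95, 50, 65]):
  L0: [40, 96, 11, 95, 50, 65]
  L1: h(40,96)=(40*31+96)%997=339 h(11,95)=(11*31+95)%997=436 h(50,65)=(50*31+65)%997=618 -> [339, 436, 618]
  L2: h(339,436)=(339*31+436)%997=975 h(618,618)=(618*31+618)%997=833 -> [975, 833]
  L3: h(975,833)=(975*31+833)%997=151 -> [151]
  root=151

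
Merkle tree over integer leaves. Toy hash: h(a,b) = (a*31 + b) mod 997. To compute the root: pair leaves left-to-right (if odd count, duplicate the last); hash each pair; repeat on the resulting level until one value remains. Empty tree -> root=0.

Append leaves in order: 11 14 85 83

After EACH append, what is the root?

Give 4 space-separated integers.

After append 11 (leaves=[11]):
  L0: [11]
  root=11
After append 14 (leaves=[11, 14]):
  L0: [11, 14]
  L1: h(11,14)=(11*31+14)%997=355 -> [355]
  root=355
After append 85 (leaves=[11, 14, 85]):
  L0: [11, 14, 85]
  L1: h(11,14)=(11*31+14)%997=355 h(85,85)=(85*31+85)%997=726 -> [355, 726]
  L2: h(355,726)=(355*31+726)%997=764 -> [764]
  root=764
After append 83 (leaves=[11, 14, 85, 83]):
  L0: [11, 14, 85, 83]
  L1: h(11,14)=(11*31+14)%997=355 h(85,83)=(85*31+83)%997=724 -> [355, 724]
  L2: h(355,724)=(355*31+724)%997=762 -> [762]
  root=762

Answer: 11 355 764 762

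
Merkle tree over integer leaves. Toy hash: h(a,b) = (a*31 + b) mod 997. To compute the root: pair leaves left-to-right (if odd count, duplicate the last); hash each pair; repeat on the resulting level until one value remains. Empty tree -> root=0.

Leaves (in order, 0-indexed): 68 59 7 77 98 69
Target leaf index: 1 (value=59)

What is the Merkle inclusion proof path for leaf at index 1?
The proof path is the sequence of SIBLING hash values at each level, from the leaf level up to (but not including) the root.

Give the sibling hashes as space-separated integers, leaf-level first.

L0 (leaves): [68, 59, 7, 77, 98, 69], target index=1
L1: h(68,59)=(68*31+59)%997=173 [pair 0] h(7,77)=(7*31+77)%997=294 [pair 1] h(98,69)=(98*31+69)%997=116 [pair 2] -> [173, 294, 116]
  Sibling for proof at L0: 68
L2: h(173,294)=(173*31+294)%997=672 [pair 0] h(116,116)=(116*31+116)%997=721 [pair 1] -> [672, 721]
  Sibling for proof at L1: 294
L3: h(672,721)=(672*31+721)%997=616 [pair 0] -> [616]
  Sibling for proof at L2: 721
Root: 616
Proof path (sibling hashes from leaf to root): [68, 294, 721]

Answer: 68 294 721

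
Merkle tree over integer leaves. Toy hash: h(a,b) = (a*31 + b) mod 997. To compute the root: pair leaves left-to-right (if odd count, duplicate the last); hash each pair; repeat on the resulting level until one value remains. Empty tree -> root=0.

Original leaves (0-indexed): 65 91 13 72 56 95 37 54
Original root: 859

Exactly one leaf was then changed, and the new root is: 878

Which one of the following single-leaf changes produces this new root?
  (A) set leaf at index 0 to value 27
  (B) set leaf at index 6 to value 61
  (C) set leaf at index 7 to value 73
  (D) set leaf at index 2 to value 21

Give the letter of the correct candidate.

Original leaves: [65, 91, 13, 72, 56, 95, 37, 54]
Target new root: 878
Try each candidate change and compute the resulting root:
Candidate A: set leaf[0] = 27 -> leaves = [27, 91, 13, 72, 56, 95, 37, 54]
  L0: [27, 91, 13, 72, 56, 95, 37, 54]
  L1: h(27,91)=(27*31+91)%997=928 h(13,72)=(13*31+72)%997=475 h(56,95)=(56*31+95)%997=834 h(37,54)=(37*31+54)%997=204 -> [928, 475, 834, 204]
  L2: h(928,475)=(928*31+475)%997=330 h(834,204)=(834*31+204)%997=136 -> [330, 136]
  L3: h(330,136)=(330*31+136)%997=396 -> [396]
  root = 396 != target 878
Candidate B: set leaf[6] = 61 -> leaves = [65, 91, 13, 72, 56, 95, 61, 54]
  L0: [65, 91, 13, 72, 56, 95, 61, 54]
  L1: h(65,91)=(65*31+91)%997=112 h(13,72)=(13*31+72)%997=475 h(56,95)=(56*31+95)%997=834 h(61,54)=(61*31+54)%997=948 -> [112, 475, 834, 948]
  L2: h(112,475)=(112*31+475)%997=956 h(834,948)=(834*31+948)%997=880 -> [956, 880]
  L3: h(956,880)=(956*31+880)%997=606 -> [606]
  root = 606 != target 878
Candidate C: set leaf[7] = 73 -> leaves = [65, 91, 13, 72, 56, 95, 37, 73]
  L0: [65, 91, 13, 72, 56, 95, 37, 73]
  L1: h(65,91)=(65*31+91)%997=112 h(13,72)=(13*31+72)%997=475 h(56,95)=(56*31+95)%997=834 h(37,73)=(37*31+73)%997=223 -> [112, 475, 834, 223]
  L2: h(112,475)=(112*31+475)%997=956 h(834,223)=(834*31+223)%997=155 -> [956, 155]
  L3: h(956,155)=(956*31+155)%997=878 -> [878]
  root = 878 == target 878  ** MATCH **
Candidate D: set leaf[2] = 21 -> leaves = [65, 91, 21, 72, 56, 95, 37, 54]
  L0: [65, 91, 21, 72, 56, 95, 37, 54]
  L1: h(65,91)=(65*31+91)%997=112 h(21,72)=(21*31+72)%997=723 h(56,95)=(56*31+95)%997=834 h(37,54)=(37*31+54)%997=204 -> [112, 723, 834, 204]
  L2: h(112,723)=(112*31+723)%997=207 h(834,204)=(834*31+204)%997=136 -> [207, 136]
  L3: h(207,136)=(207*31+136)%997=571 -> [571]
  root = 571 != target 878
Candidate C produces the target root.

Answer: C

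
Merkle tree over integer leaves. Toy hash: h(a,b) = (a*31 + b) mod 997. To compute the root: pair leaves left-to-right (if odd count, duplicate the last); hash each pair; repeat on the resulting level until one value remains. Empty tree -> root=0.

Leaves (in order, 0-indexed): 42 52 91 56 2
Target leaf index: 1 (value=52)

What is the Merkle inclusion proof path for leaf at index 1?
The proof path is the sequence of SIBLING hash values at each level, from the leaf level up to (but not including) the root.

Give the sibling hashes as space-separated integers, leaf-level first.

Answer: 42 883 54

Derivation:
L0 (leaves): [42, 52, 91, 56, 2], target index=1
L1: h(42,52)=(42*31+52)%997=357 [pair 0] h(91,56)=(91*31+56)%997=883 [pair 1] h(2,2)=(2*31+2)%997=64 [pair 2] -> [357, 883, 64]
  Sibling for proof at L0: 42
L2: h(357,883)=(357*31+883)%997=983 [pair 0] h(64,64)=(64*31+64)%997=54 [pair 1] -> [983, 54]
  Sibling for proof at L1: 883
L3: h(983,54)=(983*31+54)%997=617 [pair 0] -> [617]
  Sibling for proof at L2: 54
Root: 617
Proof path (sibling hashes from leaf to root): [42, 883, 54]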